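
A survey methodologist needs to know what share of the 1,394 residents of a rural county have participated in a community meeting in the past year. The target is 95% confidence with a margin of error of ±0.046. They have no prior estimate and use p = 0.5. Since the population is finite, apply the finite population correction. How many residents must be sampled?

343

For 95% confidence, z = 1.960.
Unadjusted: n₀ = 1.960² × 0.50 × 0.50 / 0.046² ≈ 453.88, so n₀ = 454.
Finite population correction with N = 1,394: n = n₀ / (1 + (n₀−1)/N) = 454 / (1 + 453/1394) = 454 / 1.3250 ≈ 342.65.
Rounding up, n = 343.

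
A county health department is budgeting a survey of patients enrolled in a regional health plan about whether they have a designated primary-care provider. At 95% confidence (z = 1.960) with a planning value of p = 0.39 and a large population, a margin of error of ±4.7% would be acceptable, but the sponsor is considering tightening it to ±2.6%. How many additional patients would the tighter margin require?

At ±4.7%: n = 1.960² × 0.2379 / 0.047² ≈ 413.72 → 414.
At ±2.6%: n = 1.960² × 0.2379 / 0.026² ≈ 1351.95 → 1352.
Additional respondents: 1352 − 414 = 938.

938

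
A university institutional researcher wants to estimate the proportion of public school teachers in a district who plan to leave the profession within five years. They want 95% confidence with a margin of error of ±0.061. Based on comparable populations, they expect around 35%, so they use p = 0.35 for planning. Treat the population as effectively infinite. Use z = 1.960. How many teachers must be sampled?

With p = 0.35, p(1−p) = 0.2275.
n = z²·p(1−p)/E² = 1.960² × 0.2275 / 0.061² = 3.8416 × 0.2275 / 0.003721 ≈ 234.87.
Rounding up gives n = 235.

235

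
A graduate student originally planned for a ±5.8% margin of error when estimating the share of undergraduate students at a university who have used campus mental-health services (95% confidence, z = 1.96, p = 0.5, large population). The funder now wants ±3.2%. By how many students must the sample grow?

652

At ±5.8%: n = 1.96² × 0.2500 / 0.058² ≈ 285.49 → 286.
At ±3.2%: n = 1.96² × 0.2500 / 0.032² ≈ 937.89 → 938.
Additional respondents: 938 − 286 = 652.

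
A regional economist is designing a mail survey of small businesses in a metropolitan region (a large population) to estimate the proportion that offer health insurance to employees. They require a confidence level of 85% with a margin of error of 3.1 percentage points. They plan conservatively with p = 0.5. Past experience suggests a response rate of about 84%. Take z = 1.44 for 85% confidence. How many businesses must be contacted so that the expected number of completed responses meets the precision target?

643

Completed interviews needed: n₀ = 1.44² × 0.2500 / 0.031² ≈ 539.44 → 540.
At an 84% response rate, contacts needed = 540 / 0.84 ≈ 642.86 → 643.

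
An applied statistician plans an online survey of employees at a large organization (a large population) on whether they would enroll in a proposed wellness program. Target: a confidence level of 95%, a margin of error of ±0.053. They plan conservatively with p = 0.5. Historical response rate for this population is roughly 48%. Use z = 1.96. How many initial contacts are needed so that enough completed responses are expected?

Completed interviews needed: n₀ = 1.96² × 0.2500 / 0.053² ≈ 341.90 → 342.
At a 48% response rate, contacts needed = 342 / 0.48 ≈ 712.50 → 713.

713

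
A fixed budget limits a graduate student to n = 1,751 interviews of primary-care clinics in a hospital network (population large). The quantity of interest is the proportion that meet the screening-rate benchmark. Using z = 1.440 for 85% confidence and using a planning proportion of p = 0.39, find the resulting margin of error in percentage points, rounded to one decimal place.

SE(p̂) = √[p(1−p)/n] = √[0.2379/1751] = 0.01166.
E = z × SE = 1.440 × 0.01166 = 0.01678, or 1.7 percentage points.

1.7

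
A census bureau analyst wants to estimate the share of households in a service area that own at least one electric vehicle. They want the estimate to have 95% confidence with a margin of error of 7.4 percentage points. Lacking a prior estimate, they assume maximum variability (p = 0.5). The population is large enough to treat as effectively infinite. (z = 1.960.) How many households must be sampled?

176

With p = 0.5, p(1−p) = 0.25.
n = z²·p(1−p)/E² = 1.960² × 0.2500 / 0.074² = 3.8416 × 0.2500 / 0.005476 ≈ 175.38.
Rounding up gives n = 176.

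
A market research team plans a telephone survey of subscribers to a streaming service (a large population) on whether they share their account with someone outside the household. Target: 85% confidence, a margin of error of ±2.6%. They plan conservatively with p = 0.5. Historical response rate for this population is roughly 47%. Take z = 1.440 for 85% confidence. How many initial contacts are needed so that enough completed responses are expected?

1632

Completed interviews needed: n₀ = 1.440² × 0.2500 / 0.026² ≈ 766.86 → 767.
At a 47% response rate, contacts needed = 767 / 0.47 ≈ 1631.91 → 1632.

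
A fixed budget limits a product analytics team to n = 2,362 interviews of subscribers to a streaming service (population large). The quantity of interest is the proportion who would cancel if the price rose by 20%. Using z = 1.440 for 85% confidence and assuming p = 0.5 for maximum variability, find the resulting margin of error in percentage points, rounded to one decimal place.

1.5

SE(p̂) = √[p(1−p)/n] = √[0.2500/2362] = 0.01029.
E = z × SE = 1.440 × 0.01029 = 0.01481, or 1.5 percentage points.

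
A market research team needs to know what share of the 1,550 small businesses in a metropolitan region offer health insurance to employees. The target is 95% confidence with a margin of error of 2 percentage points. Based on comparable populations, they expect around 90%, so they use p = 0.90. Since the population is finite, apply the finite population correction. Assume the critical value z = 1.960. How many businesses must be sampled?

556

Unadjusted: n₀ = 1.960² × 0.90 × 0.10 / 0.020² ≈ 864.36, so n₀ = 865.
Finite population correction with N = 1,550: n = n₀ / (1 + (n₀−1)/N) = 865 / (1 + 864/1550) = 865 / 1.5574 ≈ 555.41.
Rounding up, n = 556.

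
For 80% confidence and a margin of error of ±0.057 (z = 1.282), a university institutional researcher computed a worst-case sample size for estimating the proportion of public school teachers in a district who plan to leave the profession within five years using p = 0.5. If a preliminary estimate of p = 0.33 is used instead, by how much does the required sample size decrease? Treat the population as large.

Conservative (p = 0.5): n = 1.282² × 0.25 / 0.057² ≈ 126.46 → 127.
Using p = 0.33: p(1−p) = 0.2211, so n = 1.282² × 0.2211 / 0.057² ≈ 111.84 → 112.
Reduction: 127 − 112 = 15.

15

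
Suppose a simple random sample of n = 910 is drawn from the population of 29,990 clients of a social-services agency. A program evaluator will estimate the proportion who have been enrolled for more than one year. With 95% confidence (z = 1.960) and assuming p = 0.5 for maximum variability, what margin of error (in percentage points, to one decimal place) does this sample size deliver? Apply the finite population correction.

Finite-population factor: (N−n)/(N−1) = (29990−910)/(29990−1) = 0.9697.
SE(p̂) = √[p(1−p)/n · (N−n)/(N−1)] = √[0.2500/910 × 0.9697] = 0.01632.
E = z × SE = 1.960 × 0.01632 = 0.03199 ≈ 3.2 percentage points.

3.2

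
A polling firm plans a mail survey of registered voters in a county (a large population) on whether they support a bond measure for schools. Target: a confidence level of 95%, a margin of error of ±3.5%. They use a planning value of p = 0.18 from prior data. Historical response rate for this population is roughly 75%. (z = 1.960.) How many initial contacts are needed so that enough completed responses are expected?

Completed interviews needed: n₀ = 1.960² × 0.1476 / 0.035² ≈ 462.87 → 463.
At a 75% response rate, contacts needed = 463 / 0.75 ≈ 617.33 → 618.

618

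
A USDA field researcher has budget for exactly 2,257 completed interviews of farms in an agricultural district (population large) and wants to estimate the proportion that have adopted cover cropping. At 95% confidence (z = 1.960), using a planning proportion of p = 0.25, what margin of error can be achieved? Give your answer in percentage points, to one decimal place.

1.8

SE(p̂) = √[p(1−p)/n] = √[0.1875/2257] = 0.00911.
E = z × SE = 1.960 × 0.00911 = 0.01786, or 1.8 percentage points.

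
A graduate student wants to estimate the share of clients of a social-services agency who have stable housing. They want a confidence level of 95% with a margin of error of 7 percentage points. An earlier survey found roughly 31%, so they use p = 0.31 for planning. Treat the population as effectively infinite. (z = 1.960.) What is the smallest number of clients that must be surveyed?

168

With p = 0.31, p(1−p) = 0.2139.
n = z²·p(1−p)/E² = 1.960² × 0.2139 / 0.070² = 3.8416 × 0.2139 / 0.004900 ≈ 167.70.
Rounding up gives n = 168.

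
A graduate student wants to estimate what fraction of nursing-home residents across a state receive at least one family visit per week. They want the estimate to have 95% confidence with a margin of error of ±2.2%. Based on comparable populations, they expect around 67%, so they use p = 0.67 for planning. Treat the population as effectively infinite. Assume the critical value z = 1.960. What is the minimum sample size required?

With p = 0.67, p(1−p) = 0.2211.
n = z²·p(1−p)/E² = 1.960² × 0.2211 / 0.022² = 3.8416 × 0.2211 / 0.000484 ≈ 1754.91.
Rounding up gives n = 1755.

1755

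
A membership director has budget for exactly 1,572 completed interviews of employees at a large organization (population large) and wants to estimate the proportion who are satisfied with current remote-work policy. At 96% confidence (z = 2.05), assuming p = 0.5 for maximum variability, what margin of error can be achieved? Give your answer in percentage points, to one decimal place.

2.6

SE(p̂) = √[p(1−p)/n] = √[0.2500/1572] = 0.01261.
E = z × SE = 2.05 × 0.01261 = 0.02585, or 2.6 percentage points.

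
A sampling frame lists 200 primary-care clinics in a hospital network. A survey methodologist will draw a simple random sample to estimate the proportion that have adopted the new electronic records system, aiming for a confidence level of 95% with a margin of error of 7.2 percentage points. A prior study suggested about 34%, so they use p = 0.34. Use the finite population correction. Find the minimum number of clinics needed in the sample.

For 95% confidence, z = 1.960.
Unadjusted: n₀ = 1.960² × 0.34 × 0.66 / 0.072² ≈ 166.29, so n₀ = 167.
Finite population correction with N = 200: n = n₀ / (1 + (n₀−1)/N) = 167 / (1 + 166/200) = 167 / 1.8300 ≈ 91.26.
Rounding up, n = 92.

92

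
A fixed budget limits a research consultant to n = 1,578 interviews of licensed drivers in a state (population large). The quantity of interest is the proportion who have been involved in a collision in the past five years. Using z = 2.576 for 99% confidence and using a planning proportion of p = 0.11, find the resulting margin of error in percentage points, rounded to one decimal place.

2.0

SE(p̂) = √[p(1−p)/n] = √[0.0979/1578] = 0.00788.
E = z × SE = 2.576 × 0.00788 = 0.02029, or 2.0 percentage points.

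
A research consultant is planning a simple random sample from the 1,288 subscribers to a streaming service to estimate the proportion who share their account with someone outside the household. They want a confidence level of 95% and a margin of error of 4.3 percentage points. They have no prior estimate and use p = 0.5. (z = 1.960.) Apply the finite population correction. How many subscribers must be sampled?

Unadjusted: n₀ = 1.960² × 0.50 × 0.50 / 0.043² ≈ 519.42, so n₀ = 520.
Finite population correction with N = 1,288: n = n₀ / (1 + (n₀−1)/N) = 520 / (1 + 519/1288) = 520 / 1.4030 ≈ 370.65.
Rounding up, n = 371.

371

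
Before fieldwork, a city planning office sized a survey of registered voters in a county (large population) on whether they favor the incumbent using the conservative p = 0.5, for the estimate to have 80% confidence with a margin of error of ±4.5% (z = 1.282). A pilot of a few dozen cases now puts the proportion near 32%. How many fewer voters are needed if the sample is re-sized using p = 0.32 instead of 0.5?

26

Conservative (p = 0.5): n = 1.282² × 0.25 / 0.045² ≈ 202.90 → 203.
Using p = 0.32: p(1−p) = 0.2176, so n = 1.282² × 0.2176 / 0.045² ≈ 176.61 → 177.
Reduction: 203 − 177 = 26.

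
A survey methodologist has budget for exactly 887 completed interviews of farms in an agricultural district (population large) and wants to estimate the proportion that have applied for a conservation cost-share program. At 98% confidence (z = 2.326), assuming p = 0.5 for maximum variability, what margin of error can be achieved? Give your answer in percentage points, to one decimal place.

3.9

SE(p̂) = √[p(1−p)/n] = √[0.2500/887] = 0.01679.
E = z × SE = 2.326 × 0.01679 = 0.03905, or 3.9 percentage points.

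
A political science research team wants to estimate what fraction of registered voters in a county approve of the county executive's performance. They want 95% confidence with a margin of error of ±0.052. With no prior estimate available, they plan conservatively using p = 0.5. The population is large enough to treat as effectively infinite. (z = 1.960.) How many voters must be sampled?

With p = 0.5, p(1−p) = 0.25.
n = z²·p(1−p)/E² = 1.960² × 0.2500 / 0.052² = 3.8416 × 0.2500 / 0.002704 ≈ 355.18.
Rounding up gives n = 356.

356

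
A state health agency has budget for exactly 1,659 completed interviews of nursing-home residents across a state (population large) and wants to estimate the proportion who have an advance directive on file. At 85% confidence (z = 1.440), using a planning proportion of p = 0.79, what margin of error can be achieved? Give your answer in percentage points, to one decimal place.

SE(p̂) = √[p(1−p)/n] = √[0.1659/1659] = 0.01000.
E = z × SE = 1.440 × 0.01000 = 0.01440, or 1.4 percentage points.

1.4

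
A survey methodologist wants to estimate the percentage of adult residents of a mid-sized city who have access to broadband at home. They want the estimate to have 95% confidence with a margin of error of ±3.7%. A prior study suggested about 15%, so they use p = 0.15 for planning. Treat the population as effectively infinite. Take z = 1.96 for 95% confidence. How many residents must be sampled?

With p = 0.15, p(1−p) = 0.1275.
n = z²·p(1−p)/E² = 1.96² × 0.1275 / 0.037² = 3.8416 × 0.1275 / 0.001369 ≈ 357.78.
Rounding up gives n = 358.

358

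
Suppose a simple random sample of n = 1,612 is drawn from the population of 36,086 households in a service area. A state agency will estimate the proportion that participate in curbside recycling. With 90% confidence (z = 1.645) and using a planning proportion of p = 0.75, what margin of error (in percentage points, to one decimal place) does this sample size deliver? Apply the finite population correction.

Finite-population factor: (N−n)/(N−1) = (36086−1612)/(36086−1) = 0.9554.
SE(p̂) = √[p(1−p)/n · (N−n)/(N−1)] = √[0.1875/1612 × 0.9554] = 0.01054.
E = z × SE = 1.645 × 0.01054 = 0.01734 ≈ 1.7 percentage points.

1.7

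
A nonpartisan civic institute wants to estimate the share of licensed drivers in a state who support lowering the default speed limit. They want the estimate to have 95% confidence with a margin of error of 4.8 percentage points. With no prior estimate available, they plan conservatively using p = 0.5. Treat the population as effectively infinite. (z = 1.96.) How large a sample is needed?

With p = 0.5, p(1−p) = 0.25.
n = z²·p(1−p)/E² = 1.96² × 0.2500 / 0.048² = 3.8416 × 0.2500 / 0.002304 ≈ 416.84.
Rounding up gives n = 417.

417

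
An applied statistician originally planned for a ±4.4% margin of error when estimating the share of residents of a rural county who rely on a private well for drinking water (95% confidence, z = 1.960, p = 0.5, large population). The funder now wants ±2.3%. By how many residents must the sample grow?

1319

At ±4.4%: n = 1.960² × 0.2500 / 0.044² ≈ 496.07 → 497.
At ±2.3%: n = 1.960² × 0.2500 / 0.023² ≈ 1815.50 → 1816.
Additional respondents: 1816 − 497 = 1319.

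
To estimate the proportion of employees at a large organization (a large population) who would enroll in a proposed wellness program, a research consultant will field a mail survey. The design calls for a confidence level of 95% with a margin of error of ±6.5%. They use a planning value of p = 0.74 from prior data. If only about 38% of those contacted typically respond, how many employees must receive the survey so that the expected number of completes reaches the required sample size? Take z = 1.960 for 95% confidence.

461

Completed interviews needed: n₀ = 1.960² × 0.1924 / 0.065² ≈ 174.94 → 175.
At a 38% response rate, contacts needed = 175 / 0.38 ≈ 460.53 → 461.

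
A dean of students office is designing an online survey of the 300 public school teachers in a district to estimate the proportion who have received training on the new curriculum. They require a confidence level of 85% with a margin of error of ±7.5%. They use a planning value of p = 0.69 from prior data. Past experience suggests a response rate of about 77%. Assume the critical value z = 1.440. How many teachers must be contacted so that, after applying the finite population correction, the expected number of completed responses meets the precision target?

Completed interviews needed (unadjusted): n₀ = 1.440² × 0.2139 / 0.075² ≈ 78.85 → 79.
FPC for N = 300: n = 79 / (1 + 78/300) = 79 / 1.2600 ≈ 62.70 → 63.
At a 77% response rate, contacts needed = 63 / 0.77 ≈ 81.82 → 82.

82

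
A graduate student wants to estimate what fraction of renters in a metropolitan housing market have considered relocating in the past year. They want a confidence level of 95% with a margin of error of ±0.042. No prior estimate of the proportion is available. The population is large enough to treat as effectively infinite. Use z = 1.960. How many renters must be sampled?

545

With no prior estimate, use p = 0.5, giving p(1−p) = 0.25.
n = z²·p(1−p)/E² = 1.960² × 0.2500 / 0.042² = 3.8416 × 0.2500 / 0.001764 ≈ 544.44.
Rounding up gives n = 545.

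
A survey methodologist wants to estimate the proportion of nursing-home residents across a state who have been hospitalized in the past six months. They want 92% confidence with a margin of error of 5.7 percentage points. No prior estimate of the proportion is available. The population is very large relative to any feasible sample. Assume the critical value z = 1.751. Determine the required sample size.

With no prior estimate, use p = 0.5, giving p(1−p) = 0.25.
n = z²·p(1−p)/E² = 1.751² × 0.2500 / 0.057² = 3.0660 × 0.2500 / 0.003249 ≈ 235.92.
Rounding up gives n = 236.

236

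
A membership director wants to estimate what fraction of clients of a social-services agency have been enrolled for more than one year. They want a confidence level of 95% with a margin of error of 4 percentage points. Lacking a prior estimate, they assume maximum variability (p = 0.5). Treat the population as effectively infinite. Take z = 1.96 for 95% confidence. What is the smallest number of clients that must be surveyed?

601

With p = 0.5, p(1−p) = 0.25.
n = z²·p(1−p)/E² = 1.96² × 0.2500 / 0.040² = 3.8416 × 0.2500 / 0.001600 ≈ 600.25.
Rounding up gives n = 601.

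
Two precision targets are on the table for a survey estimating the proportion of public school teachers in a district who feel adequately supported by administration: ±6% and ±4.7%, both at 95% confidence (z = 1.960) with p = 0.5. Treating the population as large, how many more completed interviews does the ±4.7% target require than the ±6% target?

At ±6%: n = 1.960² × 0.2500 / 0.060² ≈ 266.78 → 267.
At ±4.7%: n = 1.960² × 0.2500 / 0.047² ≈ 434.77 → 435.
Additional respondents: 435 − 267 = 168.

168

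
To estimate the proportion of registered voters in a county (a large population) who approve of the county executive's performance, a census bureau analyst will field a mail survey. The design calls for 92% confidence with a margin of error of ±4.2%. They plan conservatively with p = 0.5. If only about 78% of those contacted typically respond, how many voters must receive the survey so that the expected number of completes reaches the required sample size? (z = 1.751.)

558

Completed interviews needed: n₀ = 1.751² × 0.2500 / 0.042² ≈ 434.52 → 435.
At a 78% response rate, contacts needed = 435 / 0.78 ≈ 557.69 → 558.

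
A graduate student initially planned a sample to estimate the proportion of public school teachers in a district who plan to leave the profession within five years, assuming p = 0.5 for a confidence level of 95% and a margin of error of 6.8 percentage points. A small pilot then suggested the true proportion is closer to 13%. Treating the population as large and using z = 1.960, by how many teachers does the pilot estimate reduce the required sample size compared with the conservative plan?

Conservative (p = 0.5): n = 1.960² × 0.25 / 0.068² ≈ 207.70 → 208.
Using p = 0.13: p(1−p) = 0.1131, so n = 1.960² × 0.1131 / 0.068² ≈ 93.96 → 94.
Reduction: 208 − 94 = 114.

114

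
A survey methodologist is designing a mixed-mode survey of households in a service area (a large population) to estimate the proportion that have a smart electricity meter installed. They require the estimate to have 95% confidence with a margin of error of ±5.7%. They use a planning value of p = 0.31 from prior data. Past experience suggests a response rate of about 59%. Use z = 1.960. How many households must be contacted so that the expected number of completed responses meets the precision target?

Completed interviews needed: n₀ = 1.960² × 0.2139 / 0.057² ≈ 252.91 → 253.
At a 59% response rate, contacts needed = 253 / 0.59 ≈ 428.81 → 429.

429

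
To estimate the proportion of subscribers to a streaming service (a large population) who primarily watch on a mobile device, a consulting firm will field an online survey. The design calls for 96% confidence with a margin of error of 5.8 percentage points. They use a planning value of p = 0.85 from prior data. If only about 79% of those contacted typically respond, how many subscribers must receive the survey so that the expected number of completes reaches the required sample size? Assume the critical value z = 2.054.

Completed interviews needed: n₀ = 2.054² × 0.1275 / 0.058² ≈ 159.90 → 160.
At a 79% response rate, contacts needed = 160 / 0.79 ≈ 202.53 → 203.

203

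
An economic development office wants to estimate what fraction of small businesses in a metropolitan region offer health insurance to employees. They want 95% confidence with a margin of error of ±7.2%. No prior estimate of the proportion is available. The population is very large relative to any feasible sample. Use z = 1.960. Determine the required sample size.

186

With no prior estimate, use p = 0.5, giving p(1−p) = 0.25.
n = z²·p(1−p)/E² = 1.960² × 0.2500 / 0.072² = 3.8416 × 0.2500 / 0.005184 ≈ 185.26.
Rounding up gives n = 186.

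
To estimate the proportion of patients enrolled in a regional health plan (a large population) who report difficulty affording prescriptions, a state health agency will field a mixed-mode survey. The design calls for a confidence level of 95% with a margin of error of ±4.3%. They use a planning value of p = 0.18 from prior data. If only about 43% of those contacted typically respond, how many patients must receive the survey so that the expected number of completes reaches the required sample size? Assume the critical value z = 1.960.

Completed interviews needed: n₀ = 1.960² × 0.1476 / 0.043² ≈ 306.66 → 307.
At a 43% response rate, contacts needed = 307 / 0.43 ≈ 713.95 → 714.

714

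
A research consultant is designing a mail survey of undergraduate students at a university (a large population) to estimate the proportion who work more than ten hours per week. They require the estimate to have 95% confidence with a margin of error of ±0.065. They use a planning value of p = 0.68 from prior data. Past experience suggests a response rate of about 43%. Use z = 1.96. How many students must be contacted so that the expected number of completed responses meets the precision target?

461

Completed interviews needed: n₀ = 1.96² × 0.2176 / 0.065² ≈ 197.85 → 198.
At a 43% response rate, contacts needed = 198 / 0.43 ≈ 460.47 → 461.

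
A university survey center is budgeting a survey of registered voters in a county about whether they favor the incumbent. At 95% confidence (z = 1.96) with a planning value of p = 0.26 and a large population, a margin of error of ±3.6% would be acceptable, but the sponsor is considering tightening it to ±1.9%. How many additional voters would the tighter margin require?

At ±3.6%: n = 1.96² × 0.1924 / 0.036² ≈ 570.31 → 571.
At ±1.9%: n = 1.96² × 0.1924 / 0.019² ≈ 2047.43 → 2048.
Additional respondents: 2048 − 571 = 1477.

1477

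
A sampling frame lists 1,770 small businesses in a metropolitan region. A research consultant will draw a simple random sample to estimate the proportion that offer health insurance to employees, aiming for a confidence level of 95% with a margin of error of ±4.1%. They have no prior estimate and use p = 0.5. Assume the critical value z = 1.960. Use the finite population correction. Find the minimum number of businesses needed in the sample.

433

Unadjusted: n₀ = 1.960² × 0.50 × 0.50 / 0.041² ≈ 571.33, so n₀ = 572.
Finite population correction with N = 1,770: n = n₀ / (1 + (n₀−1)/N) = 572 / (1 + 571/1770) = 572 / 1.3226 ≈ 432.48.
Rounding up, n = 433.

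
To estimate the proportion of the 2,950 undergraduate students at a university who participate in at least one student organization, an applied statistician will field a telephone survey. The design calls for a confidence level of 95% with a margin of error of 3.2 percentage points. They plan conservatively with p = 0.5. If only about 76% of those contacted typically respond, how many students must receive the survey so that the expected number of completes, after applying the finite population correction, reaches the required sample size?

For 95% confidence, z = 1.96.
Completed interviews needed (unadjusted): n₀ = 1.96² × 0.2500 / 0.032² ≈ 937.89 → 938.
FPC for N = 2,950: n = 938 / (1 + 937/2950) = 938 / 1.3176 ≈ 711.89 → 712.
At a 76% response rate, contacts needed = 712 / 0.76 ≈ 936.84 → 937.

937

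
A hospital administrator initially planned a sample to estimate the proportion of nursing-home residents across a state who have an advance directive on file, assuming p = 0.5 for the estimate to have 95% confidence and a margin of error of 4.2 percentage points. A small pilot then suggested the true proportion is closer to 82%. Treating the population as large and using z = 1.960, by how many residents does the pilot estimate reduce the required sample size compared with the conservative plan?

Conservative (p = 0.5): n = 1.960² × 0.25 / 0.042² ≈ 544.44 → 545.
Using p = 0.82: p(1−p) = 0.1476, so n = 1.960² × 0.1476 / 0.042² ≈ 321.44 → 322.
Reduction: 545 − 322 = 223.

223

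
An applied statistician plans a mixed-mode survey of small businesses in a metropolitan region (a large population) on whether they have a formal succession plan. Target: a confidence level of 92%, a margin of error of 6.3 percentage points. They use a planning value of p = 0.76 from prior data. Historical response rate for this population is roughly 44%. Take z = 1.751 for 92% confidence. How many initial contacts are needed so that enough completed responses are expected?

321

Completed interviews needed: n₀ = 1.751² × 0.1824 / 0.063² ≈ 140.90 → 141.
At a 44% response rate, contacts needed = 141 / 0.44 ≈ 320.45 → 321.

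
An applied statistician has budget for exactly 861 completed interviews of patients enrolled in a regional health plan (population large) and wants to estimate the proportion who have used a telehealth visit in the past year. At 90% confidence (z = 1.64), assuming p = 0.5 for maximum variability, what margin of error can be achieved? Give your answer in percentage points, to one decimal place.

SE(p̂) = √[p(1−p)/n] = √[0.2500/861] = 0.01704.
E = z × SE = 1.64 × 0.01704 = 0.02795, or 2.8 percentage points.

2.8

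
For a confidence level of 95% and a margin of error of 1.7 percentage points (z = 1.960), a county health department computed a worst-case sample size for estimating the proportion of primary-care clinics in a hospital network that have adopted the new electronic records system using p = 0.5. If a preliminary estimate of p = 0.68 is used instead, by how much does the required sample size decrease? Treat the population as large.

Conservative (p = 0.5): n = 1.960² × 0.25 / 0.017² ≈ 3323.18 → 3324.
Using p = 0.68: p(1−p) = 0.2176, so n = 1.960² × 0.2176 / 0.017² ≈ 2892.50 → 2893.
Reduction: 3324 − 2893 = 431.

431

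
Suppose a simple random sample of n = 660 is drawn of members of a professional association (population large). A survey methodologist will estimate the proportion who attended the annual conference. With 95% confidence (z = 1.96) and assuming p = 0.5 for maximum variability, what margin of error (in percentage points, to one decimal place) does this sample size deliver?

SE(p̂) = √[p(1−p)/n] = √[0.2500/660] = 0.01946.
E = z × SE = 1.96 × 0.01946 = 0.03815, or 3.8 percentage points.

3.8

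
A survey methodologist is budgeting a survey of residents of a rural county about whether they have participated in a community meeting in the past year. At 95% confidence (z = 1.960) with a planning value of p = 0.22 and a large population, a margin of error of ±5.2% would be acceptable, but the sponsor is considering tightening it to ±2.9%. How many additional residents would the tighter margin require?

540

At ±5.2%: n = 1.960² × 0.1716 / 0.052² ≈ 243.79 → 244.
At ±2.9%: n = 1.960² × 0.1716 / 0.029² ≈ 783.85 → 784.
Additional respondents: 784 − 244 = 540.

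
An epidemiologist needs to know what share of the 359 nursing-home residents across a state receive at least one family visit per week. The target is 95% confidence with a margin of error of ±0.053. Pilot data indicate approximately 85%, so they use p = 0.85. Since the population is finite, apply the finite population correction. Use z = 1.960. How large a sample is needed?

Unadjusted: n₀ = 1.960² × 0.85 × 0.15 / 0.053² ≈ 174.37, so n₀ = 175.
Finite population correction with N = 359: n = n₀ / (1 + (n₀−1)/N) = 175 / (1 + 174/359) = 175 / 1.4847 ≈ 117.87.
Rounding up, n = 118.

118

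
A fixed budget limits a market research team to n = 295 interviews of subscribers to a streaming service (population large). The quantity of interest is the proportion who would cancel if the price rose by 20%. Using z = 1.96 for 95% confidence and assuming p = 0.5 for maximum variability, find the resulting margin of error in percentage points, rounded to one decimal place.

SE(p̂) = √[p(1−p)/n] = √[0.2500/295] = 0.02911.
E = z × SE = 1.96 × 0.02911 = 0.05706, or 5.7 percentage points.

5.7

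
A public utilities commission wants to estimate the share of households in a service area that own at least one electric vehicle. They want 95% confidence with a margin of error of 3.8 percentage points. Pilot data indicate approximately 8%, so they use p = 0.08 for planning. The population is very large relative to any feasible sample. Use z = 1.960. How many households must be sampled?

With p = 0.08, p(1−p) = 0.0736.
n = z²·p(1−p)/E² = 1.960² × 0.0736 / 0.038² = 3.8416 × 0.0736 / 0.001444 ≈ 195.80.
Rounding up gives n = 196.

196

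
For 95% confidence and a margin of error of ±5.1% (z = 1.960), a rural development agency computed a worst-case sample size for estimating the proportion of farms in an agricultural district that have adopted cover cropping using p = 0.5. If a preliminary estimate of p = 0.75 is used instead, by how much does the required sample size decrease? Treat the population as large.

93

Conservative (p = 0.5): n = 1.960² × 0.25 / 0.051² ≈ 369.24 → 370.
Using p = 0.75: p(1−p) = 0.1875, so n = 1.960² × 0.1875 / 0.051² ≈ 276.93 → 277.
Reduction: 370 − 277 = 93.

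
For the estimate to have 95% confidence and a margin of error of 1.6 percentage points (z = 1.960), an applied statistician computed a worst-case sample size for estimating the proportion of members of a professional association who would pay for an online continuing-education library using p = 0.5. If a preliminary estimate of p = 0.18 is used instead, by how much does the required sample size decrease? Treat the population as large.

1537

Conservative (p = 0.5): n = 1.960² × 0.25 / 0.016² ≈ 3751.56 → 3752.
Using p = 0.18: p(1−p) = 0.1476, so n = 1.960² × 0.1476 / 0.016² ≈ 2214.92 → 2215.
Reduction: 3752 − 2215 = 1537.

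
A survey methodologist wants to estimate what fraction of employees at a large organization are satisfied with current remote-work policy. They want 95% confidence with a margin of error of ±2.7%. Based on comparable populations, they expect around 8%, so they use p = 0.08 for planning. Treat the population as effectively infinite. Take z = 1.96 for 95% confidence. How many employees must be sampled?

With p = 0.08, p(1−p) = 0.0736.
n = z²·p(1−p)/E² = 1.96² × 0.0736 / 0.027² = 3.8416 × 0.0736 / 0.000729 ≈ 387.85.
Rounding up gives n = 388.

388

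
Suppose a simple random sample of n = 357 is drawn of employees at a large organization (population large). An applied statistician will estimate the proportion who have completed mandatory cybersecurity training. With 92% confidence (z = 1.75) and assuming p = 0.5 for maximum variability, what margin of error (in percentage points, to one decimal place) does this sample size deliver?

SE(p̂) = √[p(1−p)/n] = √[0.2500/357] = 0.02646.
E = z × SE = 1.75 × 0.02646 = 0.04631, or 4.6 percentage points.

4.6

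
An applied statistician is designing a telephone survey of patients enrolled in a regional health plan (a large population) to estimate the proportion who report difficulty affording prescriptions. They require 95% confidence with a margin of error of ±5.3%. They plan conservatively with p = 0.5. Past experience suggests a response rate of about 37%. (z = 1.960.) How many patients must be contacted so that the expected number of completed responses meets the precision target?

Completed interviews needed: n₀ = 1.960² × 0.2500 / 0.053² ≈ 341.90 → 342.
At a 37% response rate, contacts needed = 342 / 0.37 ≈ 924.32 → 925.

925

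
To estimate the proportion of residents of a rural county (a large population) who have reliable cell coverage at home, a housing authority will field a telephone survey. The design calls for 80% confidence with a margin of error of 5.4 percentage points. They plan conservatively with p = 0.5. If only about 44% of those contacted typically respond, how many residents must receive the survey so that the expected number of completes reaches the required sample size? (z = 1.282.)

321

Completed interviews needed: n₀ = 1.282² × 0.2500 / 0.054² ≈ 140.91 → 141.
At a 44% response rate, contacts needed = 141 / 0.44 ≈ 320.45 → 321.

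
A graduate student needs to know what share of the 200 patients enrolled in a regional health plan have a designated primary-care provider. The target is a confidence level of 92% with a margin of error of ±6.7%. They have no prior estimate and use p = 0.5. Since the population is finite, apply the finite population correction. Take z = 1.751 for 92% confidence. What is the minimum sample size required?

93

Unadjusted: n₀ = 1.751² × 0.50 × 0.50 / 0.067² ≈ 170.75, so n₀ = 171.
Finite population correction with N = 200: n = n₀ / (1 + (n₀−1)/N) = 171 / (1 + 170/200) = 171 / 1.8500 ≈ 92.43.
Rounding up, n = 93.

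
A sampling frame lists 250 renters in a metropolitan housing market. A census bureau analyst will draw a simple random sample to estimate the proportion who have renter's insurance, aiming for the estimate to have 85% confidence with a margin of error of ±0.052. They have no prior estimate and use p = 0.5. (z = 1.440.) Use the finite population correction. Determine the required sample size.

109

Unadjusted: n₀ = 1.440² × 0.50 × 0.50 / 0.052² ≈ 191.72, so n₀ = 192.
Finite population correction with N = 250: n = n₀ / (1 + (n₀−1)/N) = 192 / (1 + 191/250) = 192 / 1.7640 ≈ 108.84.
Rounding up, n = 109.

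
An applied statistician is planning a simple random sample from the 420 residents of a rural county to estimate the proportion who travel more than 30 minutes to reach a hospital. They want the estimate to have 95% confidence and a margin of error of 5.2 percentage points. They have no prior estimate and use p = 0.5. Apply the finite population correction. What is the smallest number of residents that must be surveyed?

For 95% confidence, z = 1.96.
Unadjusted: n₀ = 1.96² × 0.50 × 0.50 / 0.052² ≈ 355.18, so n₀ = 356.
Finite population correction with N = 420: n = n₀ / (1 + (n₀−1)/N) = 356 / (1 + 355/420) = 356 / 1.8452 ≈ 192.93.
Rounding up, n = 193.

193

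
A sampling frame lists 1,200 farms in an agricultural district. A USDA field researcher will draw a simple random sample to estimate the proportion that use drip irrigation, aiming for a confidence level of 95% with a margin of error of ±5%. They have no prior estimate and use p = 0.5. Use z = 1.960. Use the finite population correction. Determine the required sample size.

292

Unadjusted: n₀ = 1.960² × 0.50 × 0.50 / 0.050² ≈ 384.16, so n₀ = 385.
Finite population correction with N = 1,200: n = n₀ / (1 + (n₀−1)/N) = 385 / (1 + 384/1200) = 385 / 1.3200 ≈ 291.67.
Rounding up, n = 292.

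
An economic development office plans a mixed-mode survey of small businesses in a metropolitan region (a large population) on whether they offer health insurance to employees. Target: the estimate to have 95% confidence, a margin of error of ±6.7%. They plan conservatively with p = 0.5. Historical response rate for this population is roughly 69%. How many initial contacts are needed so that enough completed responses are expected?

For 95% confidence, z = 1.96.
Completed interviews needed: n₀ = 1.96² × 0.2500 / 0.067² ≈ 213.95 → 214.
At a 69% response rate, contacts needed = 214 / 0.69 ≈ 310.14 → 311.

311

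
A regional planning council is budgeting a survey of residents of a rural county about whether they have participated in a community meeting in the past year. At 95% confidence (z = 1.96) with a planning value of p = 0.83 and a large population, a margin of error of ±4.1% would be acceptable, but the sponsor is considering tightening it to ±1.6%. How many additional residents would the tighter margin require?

At ±4.1%: n = 1.96² × 0.1411 / 0.041² ≈ 322.46 → 323.
At ±1.6%: n = 1.96² × 0.1411 / 0.016² ≈ 2117.38 → 2118.
Additional respondents: 2118 − 323 = 1795.

1795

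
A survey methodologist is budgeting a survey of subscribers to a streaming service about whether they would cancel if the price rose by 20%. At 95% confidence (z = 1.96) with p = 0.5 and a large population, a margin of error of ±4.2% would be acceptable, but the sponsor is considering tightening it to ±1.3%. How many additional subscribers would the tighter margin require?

5138

At ±4.2%: n = 1.96² × 0.2500 / 0.042² ≈ 544.44 → 545.
At ±1.3%: n = 1.96² × 0.2500 / 0.013² ≈ 5682.84 → 5683.
Additional respondents: 5683 − 545 = 5138.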